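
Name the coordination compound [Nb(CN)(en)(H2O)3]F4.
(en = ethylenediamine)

The 4 fluoride counter-ions carry a total charge of -4, so each complex ion is 4+.
Ligand charges: 1×cyano (-1 each), 1×ethylenediamine (neutral), 3×aqua (neutral); total -1. So Nb + (-1) = 4+, giving Nb = +5.
Ligands are named alphabetically: aqua before cyano before ethylenediamine.

triaquacyano(ethylenediamine)niobium(V) fluoride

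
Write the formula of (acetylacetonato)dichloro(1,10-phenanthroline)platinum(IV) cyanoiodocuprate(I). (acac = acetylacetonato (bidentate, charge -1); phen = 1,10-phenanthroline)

[Pt(acac)Cl2(phen)][Cu(CN)I]

Cation [Pt…]: ligand charges -3, Pt(IV) ⇒ ion charge 1+.
Anion [Cu…]: ligand charges -2, Cu(I) ⇒ ion charge 1−.
One 1+ cation balances one 1− anion.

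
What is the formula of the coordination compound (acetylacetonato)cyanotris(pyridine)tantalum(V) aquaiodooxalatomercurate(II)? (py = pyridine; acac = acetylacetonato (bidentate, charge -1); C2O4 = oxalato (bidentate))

Cation [Ta…]: ligand charges -2, Ta(V) ⇒ ion charge 3+.
Anion [Hg…]: ligand charges -3, Hg(II) ⇒ ion charge 1−.
One 3+ cation requires 3 of the 1− anion.

[Ta(acac)(CN)(py)3][Hg(C2O4)(H2O)I]3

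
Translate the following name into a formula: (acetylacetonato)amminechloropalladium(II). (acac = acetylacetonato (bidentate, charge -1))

Ligands: 1 acetylacetonato (acac, -1), 1 chloro (Cl, -1), 1 ammine (NH3, neutral). Ligand charge sum = -2.
With Pd in oxidation state +2, the complex ion is [Pd...].

[Pd(acac)Cl(NH3)]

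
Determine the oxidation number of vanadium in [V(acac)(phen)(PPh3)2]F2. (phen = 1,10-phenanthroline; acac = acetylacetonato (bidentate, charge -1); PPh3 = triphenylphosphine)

+3

2 fluoride outside the brackets (-1 each) → the complex ion is 2+.
Ligand charges: 1×phen neutral; 1×acac = -1; 2×PPh3 neutral; sum -1.
V + (-1) = 2+ ⇒ V is +3.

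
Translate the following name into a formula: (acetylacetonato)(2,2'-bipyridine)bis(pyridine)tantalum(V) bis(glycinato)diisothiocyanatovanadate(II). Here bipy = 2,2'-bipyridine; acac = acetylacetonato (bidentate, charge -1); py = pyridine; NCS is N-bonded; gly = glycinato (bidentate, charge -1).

[Ta(acac)(bipy)(py)2][V(gly)2(NCS)2]2

Cation [Ta…]: ligand charges -1, Ta(V) ⇒ ion charge 4+.
Anion [V…]: ligand charges -4, V(II) ⇒ ion charge 2−.
One 4+ cation requires 2 of the 2− anion.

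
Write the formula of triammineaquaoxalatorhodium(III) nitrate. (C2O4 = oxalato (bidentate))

Ligands: 3 ammine (NH3, neutral), 1 aqua (H2O, neutral), 1 oxalato (C2O4, -2). Ligand charge sum = -2.
With Rh in oxidation state +3, the complex ion is [Rh...]^1+.
Charge balance with nitrate (-1) requires 1 complex ion per 1 nitrate.

[Rh(C2O4)(H2O)(NH3)3]NO3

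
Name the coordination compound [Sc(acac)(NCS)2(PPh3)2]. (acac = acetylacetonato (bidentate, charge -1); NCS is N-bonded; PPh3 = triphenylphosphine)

(acetylacetonato)diisothiocyanatobis(triphenylphosphine)scandium(III)

There is no counter-ion, so the complex is neutral overall.
Ligand charges: 1×acetylacetonato (-1 each), 2×isothiocyanato (-1 each), 2×triphenylphosphine (neutral); total -3. So Sc + (-3) = 0, giving Sc = +3.
Ligands are named alphabetically: acetylacetonato before isothiocyanato before triphenylphosphine.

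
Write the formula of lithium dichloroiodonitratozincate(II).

Li2[ZnCl2I(NO3)]

Ligands: 2 chloro (Cl, -1), 1 iodo (I, -1), 1 nitrato (NO3, -1). Ligand charge sum = -4.
Charge balance with lithium (+1) requires 1 complex ion per 2 lithium.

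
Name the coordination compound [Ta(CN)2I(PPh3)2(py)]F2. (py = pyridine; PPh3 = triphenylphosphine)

The 2 fluoride counter-ions carry a total charge of -2, so each complex ion is 2+.
Ligand charges: 1×iodo (-1 each), 2×cyano (-1 each), 1×pyridine (neutral), 2×triphenylphosphine (neutral); total -3. So Ta + (-3) = 2+, giving Ta = +5.
Ligands are named alphabetically: cyano before iodo before pyridine before triphenylphosphine.

dicyanoiodo(pyridine)bis(triphenylphosphine)tantalum(V) fluoride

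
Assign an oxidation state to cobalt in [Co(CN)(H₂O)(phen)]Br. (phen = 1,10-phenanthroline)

+2

1 bromide outside the brackets (-1 each) → the complex ion is 1+.
Ligand charges: 1×CN = -1; 1×H2O neutral; 1×phen neutral; sum -1.
Co + (-1) = 1+ ⇒ Co is +2.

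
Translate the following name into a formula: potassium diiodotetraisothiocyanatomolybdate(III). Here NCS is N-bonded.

K3[MoI2(NCS)4]

Ligands: 4 isothiocyanato (NCS, -1), 2 iodo (I, -1). Ligand charge sum = -6.
With Mo in oxidation state +3, the complex ion is [Mo...]^3−.
Charge balance with potassium (+1) requires 1 complex ion per 3 potassium.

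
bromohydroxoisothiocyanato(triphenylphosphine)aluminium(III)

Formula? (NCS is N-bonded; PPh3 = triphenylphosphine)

Ligands: 1 isothiocyanato (NCS, -1), 1 hydroxo (OH, -1), 1 bromo (Br, -1), 1 triphenylphosphine (PPh3, neutral). Ligand charge sum = -3.
With Al in oxidation state +3, the complex ion is [Al...].

[AlBr(NCS)(OH)(PPh3)]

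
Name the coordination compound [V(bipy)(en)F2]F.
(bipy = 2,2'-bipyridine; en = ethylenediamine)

(2,2'-bipyridine)(ethylenediamine)difluorovanadium(III) fluoride

The 1 fluoride counter-ion carries a total charge of -1, so each complex ion is 1+.
Ligand charges: 1×2,2'-bipyridine (neutral), 1×ethylenediamine (neutral), 2×fluoro (-1 each); total -2. So V + (-2) = 1+, giving V = +3.
Ligands are named alphabetically: bipyridine before ethylenediamine before fluoro.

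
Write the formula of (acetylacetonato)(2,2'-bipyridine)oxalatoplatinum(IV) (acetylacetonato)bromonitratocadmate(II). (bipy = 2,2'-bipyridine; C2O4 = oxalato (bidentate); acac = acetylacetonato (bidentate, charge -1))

[Pt(acac)(bipy)(C2O4)][Cd(acac)Br(NO3)]

Cation [Pt…]: ligand charges -3, Pt(IV) ⇒ ion charge 1+.
Anion [Cd…]: ligand charges -3, Cd(II) ⇒ ion charge 1−.
One 1+ cation balances one 1− anion.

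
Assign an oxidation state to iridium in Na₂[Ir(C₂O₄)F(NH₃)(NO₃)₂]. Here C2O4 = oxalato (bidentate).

2 sodium outside the brackets (+1 each) → the complex ion is 2−.
Ligand charges: 1×NH3 neutral; 1×C2O4 = -2; 1×F = -1; 2×NO3 = -2; sum -5.
Ir + (-5) = 2− ⇒ Ir is +3.

+3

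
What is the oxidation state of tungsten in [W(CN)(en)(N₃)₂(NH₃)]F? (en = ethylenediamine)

1 fluoride outside the brackets (-1 each) → the complex ion is 1+.
Ligand charges: 2×N3 = -2; 1×NH3 neutral; 1×CN = -1; 1×en neutral; sum -3.
W + (-3) = 1+ ⇒ W is +4.

+4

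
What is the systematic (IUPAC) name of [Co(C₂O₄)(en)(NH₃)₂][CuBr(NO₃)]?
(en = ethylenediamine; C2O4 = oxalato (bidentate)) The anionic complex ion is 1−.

diammine(ethylenediamine)oxalatocobalt(III) bromonitratocuprate(I)

The complex anion is given as 1−; its ligand charges sum to -2, so Cu = +1.
A 1:1 salt means the cation carries the equal and opposite charge, 1+.
Cation: ligand charges sum to -2; for the ion to be 1+, Co = +3.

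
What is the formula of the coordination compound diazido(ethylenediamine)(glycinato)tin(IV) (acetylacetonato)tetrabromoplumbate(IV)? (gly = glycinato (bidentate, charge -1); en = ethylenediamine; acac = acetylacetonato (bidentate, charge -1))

Cation [Sn…]: ligand charges -3, Sn(IV) ⇒ ion charge 1+.
Anion [Pb…]: ligand charges -5, Pb(IV) ⇒ ion charge 1−.
One 1+ cation balances one 1− anion.

[Sn(en)(gly)(N3)2][Pb(acac)Br4]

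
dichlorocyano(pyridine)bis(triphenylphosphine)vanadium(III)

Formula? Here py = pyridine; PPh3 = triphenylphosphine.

[VCl2(CN)(PPh3)2(py)]

Ligands: 1 cyano (CN, -1), 1 pyridine (py, neutral), 2 triphenylphosphine (PPh3, neutral), 2 chloro (Cl, -1). Ligand charge sum = -3.
With V in oxidation state +3, the complex ion is [V...].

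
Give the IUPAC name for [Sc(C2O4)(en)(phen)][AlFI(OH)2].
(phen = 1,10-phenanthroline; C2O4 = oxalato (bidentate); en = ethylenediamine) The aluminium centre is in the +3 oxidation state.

Both ions are complex: the cation is named first with the plain metal name, the anion second with the -ate form; each ion's ligands are alphabetised independently.
Al is given as +3; the anion's ligand charges sum to -4, so the complex anion is 1−.
A 1:1 salt means the cation carries the equal and opposite charge, 1+.
Cation: ligand charges sum to -2; for the ion to be 1+, Sc = +3.

(ethylenediamine)oxalato(1,10-phenanthroline)scandium(III) fluorodihydroxoiodoaluminate(III)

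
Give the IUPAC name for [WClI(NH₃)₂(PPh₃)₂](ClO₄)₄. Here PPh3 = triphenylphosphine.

diamminechloroiodobis(triphenylphosphine)tungsten(VI) perchlorate

The 4 perchlorate counter-ions carry a total charge of -4, so each complex ion is 4+.
Ligand charges: 1×iodo (-1 each), 2×triphenylphosphine (neutral), 2×ammine (neutral), 1×chloro (-1 each); total -2. So W + (-2) = 4+, giving W = +6.
Ligands are named alphabetically: ammine before chloro before iodo before triphenylphosphine.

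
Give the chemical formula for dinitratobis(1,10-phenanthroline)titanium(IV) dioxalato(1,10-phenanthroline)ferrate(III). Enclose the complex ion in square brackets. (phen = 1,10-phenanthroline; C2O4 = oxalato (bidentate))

Cation [Ti…]: ligand charges -2, Ti(IV) ⇒ ion charge 2+.
Anion [Fe…]: ligand charges -4, Fe(III) ⇒ ion charge 1−.

[Ti(NO3)2(phen)2][Fe(C2O4)2(phen)]2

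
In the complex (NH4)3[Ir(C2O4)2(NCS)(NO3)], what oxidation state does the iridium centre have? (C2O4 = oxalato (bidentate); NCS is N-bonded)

+3

3 ammonium outside the brackets (+1 each) → the complex ion is 3−.
Ligand charges: 2×C2O4 = -4; 1×NCS = -1; 1×NO3 = -1; sum -6.
Ir + (-6) = 3− ⇒ Ir is +3.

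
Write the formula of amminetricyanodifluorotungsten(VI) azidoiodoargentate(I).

Cation [W…]: ligand charges -5, W(VI) ⇒ ion charge 1+.
Anion [Ag…]: ligand charges -2, Ag(I) ⇒ ion charge 1−.
One 1+ cation balances one 1− anion.

[W(CN)3F2(NH3)][AgI(N3)]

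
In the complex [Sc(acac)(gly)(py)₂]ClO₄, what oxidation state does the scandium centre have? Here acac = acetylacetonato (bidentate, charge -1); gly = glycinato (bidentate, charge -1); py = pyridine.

1 perchlorate outside the brackets (-1 each) → the complex ion is 1+.
Ligand charges: 1×acac = -1; 1×gly = -1; 2×py neutral; sum -2.
Sc + (-2) = 1+ ⇒ Sc is +3.

+3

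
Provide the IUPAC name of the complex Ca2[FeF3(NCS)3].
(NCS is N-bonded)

The 2 calcium counter-ions carry a total charge of +4, so each complex ion is 4−.
Ligand charges: 3×fluoro (-1 each), 3×isothiocyanato (-1 each); total -6. So Fe + (-6) = 4−, giving Fe = +2.
The complex ion is anionic, so iron takes the -ate form ferrate(II).

calcium trifluorotriisothiocyanatoferrate(II)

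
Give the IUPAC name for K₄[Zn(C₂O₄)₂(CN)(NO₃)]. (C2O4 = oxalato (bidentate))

The 4 potassium counter-ions carry a total charge of +4, so each complex ion is 4−.
Ligand charges: 1×nitrato (-1 each), 2×oxalato (-2 each), 1×cyano (-1 each); total -6. So Zn + (-6) = 4−, giving Zn = +2.
The complex ion is anionic, so zinc takes the -ate form zincate(II).

potassium cyanonitratodioxalatozincate(II)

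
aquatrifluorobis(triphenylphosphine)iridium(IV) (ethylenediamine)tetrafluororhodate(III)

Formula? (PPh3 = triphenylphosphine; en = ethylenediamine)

[IrF3(H2O)(PPh3)2][Rh(en)F4]

Cation [Ir…]: ligand charges -3, Ir(IV) ⇒ ion charge 1+.
Anion [Rh…]: ligand charges -4, Rh(III) ⇒ ion charge 1−.
One 1+ cation balances one 1− anion.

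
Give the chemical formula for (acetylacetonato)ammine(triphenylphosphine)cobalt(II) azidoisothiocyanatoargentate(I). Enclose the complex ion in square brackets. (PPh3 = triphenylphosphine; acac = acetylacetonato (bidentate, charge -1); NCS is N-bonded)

[Co(acac)(NH3)(PPh3)][Ag(N3)(NCS)]

Cation [Co…]: ligand charges -1, Co(II) ⇒ ion charge 1+.
Anion [Ag…]: ligand charges -2, Ag(I) ⇒ ion charge 1−.
One 1+ cation balances one 1− anion.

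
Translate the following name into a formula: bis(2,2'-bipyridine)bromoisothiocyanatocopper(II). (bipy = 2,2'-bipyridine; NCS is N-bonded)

Ligands: 2 2,2'-bipyridine (bipy, neutral), 1 isothiocyanato (NCS, -1), 1 bromo (Br, -1). Ligand charge sum = -2.
With Cu in oxidation state +2, the complex ion is [Cu...].

[Cu(bipy)2Br(NCS)]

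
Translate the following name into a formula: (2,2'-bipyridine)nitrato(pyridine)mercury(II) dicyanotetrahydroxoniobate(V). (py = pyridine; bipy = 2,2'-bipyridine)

Cation [Hg…]: ligand charges -1, Hg(II) ⇒ ion charge 1+.
Anion [Nb…]: ligand charges -6, Nb(V) ⇒ ion charge 1−.
One 1+ cation balances one 1− anion.

[Hg(bipy)(NO3)(py)][Nb(CN)2(OH)4]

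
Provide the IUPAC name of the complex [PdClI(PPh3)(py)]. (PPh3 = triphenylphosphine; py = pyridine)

There is no counter-ion, so the complex is neutral overall.
Ligand charges: 1×triphenylphosphine (neutral), 1×pyridine (neutral), 1×iodo (-1 each), 1×chloro (-1 each); total -2. So Pd + (-2) = 0, giving Pd = +2.
Ligands are named alphabetically: chloro before iodo before pyridine before triphenylphosphine.

chloroiodo(pyridine)(triphenylphosphine)palladium(II)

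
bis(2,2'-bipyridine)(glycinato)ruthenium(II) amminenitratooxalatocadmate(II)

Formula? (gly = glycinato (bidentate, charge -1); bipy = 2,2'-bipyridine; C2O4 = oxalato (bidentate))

Cation [Ru…]: ligand charges -1, Ru(II) ⇒ ion charge 1+.
Anion [Cd…]: ligand charges -3, Cd(II) ⇒ ion charge 1−.
One 1+ cation balances one 1− anion.

[Ru(bipy)2(gly)][Cd(C2O4)(NH3)(NO3)]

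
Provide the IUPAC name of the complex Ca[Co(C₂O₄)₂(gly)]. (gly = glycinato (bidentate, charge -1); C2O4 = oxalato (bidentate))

The 1 calcium counter-ion carries a total charge of +2, so each complex ion is 2−.
Ligand charges: 1×glycinato (-1 each), 2×oxalato (-2 each); total -5. So Co + (-5) = 2−, giving Co = +3.
Ligands are named alphabetically: glycinato before oxalato.
The complex ion is anionic, so cobalt takes the -ate form cobaltate(III).

calcium (glycinato)dioxalatocobaltate(III)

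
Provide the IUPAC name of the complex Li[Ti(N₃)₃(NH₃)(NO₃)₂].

lithium amminetriazidodinitratotitanate(IV)

The 1 lithium counter-ion carries a total charge of +1, so each complex ion is 1−.
Ligand charges: 1×ammine (neutral), 3×azido (-1 each), 2×nitrato (-1 each); total -5. So Ti + (-5) = 1−, giving Ti = +4.
Ligands are named alphabetically: ammine before azido before nitrato.
The complex ion is anionic, so titanium takes the -ate form titanate(IV).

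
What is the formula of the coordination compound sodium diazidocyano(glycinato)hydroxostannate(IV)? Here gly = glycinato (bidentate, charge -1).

Ligands: 1 glycinato (gly, -1), 1 cyano (CN, -1), 2 azido (N3, -1), 1 hydroxo (OH, -1). Ligand charge sum = -5.
With Sn in oxidation state +4, the complex ion is [Sn...]^1−.
Charge balance with sodium (+1) requires 1 complex ion per 1 sodium.

Na[Sn(CN)(gly)(N3)2(OH)]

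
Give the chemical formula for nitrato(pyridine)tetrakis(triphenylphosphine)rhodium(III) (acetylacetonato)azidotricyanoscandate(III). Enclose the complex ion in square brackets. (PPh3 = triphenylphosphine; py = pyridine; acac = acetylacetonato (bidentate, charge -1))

[Rh(NO3)(PPh3)4(py)][Sc(acac)(CN)3(N3)]

Cation [Rh…]: ligand charges -1, Rh(III) ⇒ ion charge 2+.
Anion [Sc…]: ligand charges -5, Sc(III) ⇒ ion charge 2−.
One 2+ cation balances one 2− anion.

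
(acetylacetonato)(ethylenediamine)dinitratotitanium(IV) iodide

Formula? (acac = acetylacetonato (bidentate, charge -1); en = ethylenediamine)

[Ti(acac)(en)(NO3)2]I

Ligands: 1 acetylacetonato (acac, -1), 2 nitrato (NO3, -1), 1 ethylenediamine (en, neutral). Ligand charge sum = -3.
With Ti in oxidation state +4, the complex ion is [Ti...]^1+.
Charge balance with iodide (-1) requires 1 complex ion per 1 iodide.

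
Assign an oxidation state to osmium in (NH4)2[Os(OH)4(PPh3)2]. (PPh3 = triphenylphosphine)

+2

2 ammonium outside the brackets (+1 each) → the complex ion is 2−.
Ligand charges: 4×OH = -4; 2×PPh3 neutral; sum -4.
Os + (-4) = 2− ⇒ Os is +2.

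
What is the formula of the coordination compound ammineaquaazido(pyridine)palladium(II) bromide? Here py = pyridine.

Ligands: 1 pyridine (py, neutral), 1 aqua (H2O, neutral), 1 azido (N3, -1), 1 ammine (NH3, neutral). Ligand charge sum = -1.
Charge balance with bromide (-1) requires 1 complex ion per 1 bromide.

[Pd(H2O)(N3)(NH3)(py)]Br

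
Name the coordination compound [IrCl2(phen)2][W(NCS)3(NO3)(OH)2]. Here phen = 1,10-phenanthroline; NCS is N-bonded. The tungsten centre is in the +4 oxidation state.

Both ions are complex: the cation is named first with the plain metal name, the anion second with the -ate form; each ion's ligands are alphabetised independently.
W is given as +4; the anion's ligand charges sum to -6, so the complex anion is 2−.
A 1:1 salt means the cation carries the equal and opposite charge, 2+.
Cation: ligand charges sum to -2; for the ion to be 2+, Ir = +4.

dichlorobis(1,10-phenanthroline)iridium(IV) dihydroxotriisothiocyanatonitratotungstate(IV)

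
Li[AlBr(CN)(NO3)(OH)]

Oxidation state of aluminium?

1 lithium outside the brackets (+1 each) → the complex ion is 1−.
Ligand charges: 1×CN = -1; 1×Br = -1; 1×OH = -1; 1×NO3 = -1; sum -4.
Al + (-4) = 1− ⇒ Al is +3.

+3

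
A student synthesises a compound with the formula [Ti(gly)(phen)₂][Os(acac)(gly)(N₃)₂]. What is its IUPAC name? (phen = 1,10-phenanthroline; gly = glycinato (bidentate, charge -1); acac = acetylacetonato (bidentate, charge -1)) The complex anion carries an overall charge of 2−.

The complex anion is given as 2−; its ligand charges sum to -4, so Os = +2.
A 1:1 salt means the cation carries the equal and opposite charge, 2+.
Cation: ligand charges sum to -1; for the ion to be 2+, Ti = +3.

(glycinato)bis(1,10-phenanthroline)titanium(III) (acetylacetonato)diazido(glycinato)osmate(II)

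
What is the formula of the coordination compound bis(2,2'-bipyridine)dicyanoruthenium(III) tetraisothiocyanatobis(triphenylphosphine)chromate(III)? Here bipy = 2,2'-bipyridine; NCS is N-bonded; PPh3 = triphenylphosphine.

Cation [Ru…]: ligand charges -2, Ru(III) ⇒ ion charge 1+.
Anion [Cr…]: ligand charges -4, Cr(III) ⇒ ion charge 1−.

[Ru(bipy)2(CN)2][Cr(NCS)4(PPh3)2]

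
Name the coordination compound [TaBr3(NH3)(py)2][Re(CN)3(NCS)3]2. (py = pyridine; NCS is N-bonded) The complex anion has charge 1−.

The complex anion is given as 1−; its ligand charges sum to -6, so Re = +5.
With 2 anions per cation, the cation must be 2×1 = 2+.
Cation: ligand charges sum to -3; for the ion to be 2+, Ta = +5.

amminetribromobis(pyridine)tantalum(V) tricyanotriisothiocyanatorhenate(V)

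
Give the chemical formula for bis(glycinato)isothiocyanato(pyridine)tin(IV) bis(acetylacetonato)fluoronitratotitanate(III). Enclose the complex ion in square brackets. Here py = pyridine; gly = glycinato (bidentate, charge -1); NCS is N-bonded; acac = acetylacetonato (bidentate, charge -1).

Cation [Sn…]: ligand charges -3, Sn(IV) ⇒ ion charge 1+.
Anion [Ti…]: ligand charges -4, Ti(III) ⇒ ion charge 1−.
One 1+ cation balances one 1− anion.

[Sn(gly)2(NCS)(py)][Ti(acac)2F(NO3)]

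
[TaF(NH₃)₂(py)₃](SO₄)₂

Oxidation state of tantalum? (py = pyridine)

+5

2 sulfate outside the brackets (-2 each) → the complex ion is 4+.
Ligand charges: 3×py neutral; 1×F = -1; 2×NH3 neutral; sum -1.
Ta + (-1) = 4+ ⇒ Ta is +5.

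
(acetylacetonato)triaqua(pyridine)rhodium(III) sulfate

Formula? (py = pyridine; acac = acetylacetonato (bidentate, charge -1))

[Rh(acac)(H2O)3(py)]SO4

Ligands: 1 pyridine (py, neutral), 3 aqua (H2O, neutral), 1 acetylacetonato (acac, -1). Ligand charge sum = -1.
With Rh in oxidation state +3, the complex ion is [Rh...]^2+.
Charge balance with sulfate (-2) requires 1 complex ion per 1 sulfate.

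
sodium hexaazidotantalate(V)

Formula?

Na[Ta(N3)6]

Ligands: 6 azido (N3, -1). Ligand charge sum = -6.
With Ta in oxidation state +5, the complex ion is [Ta...]^1−.
Charge balance with sodium (+1) requires 1 complex ion per 1 sodium.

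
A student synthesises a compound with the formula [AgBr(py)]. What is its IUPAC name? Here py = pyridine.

There is no counter-ion, so the complex is neutral overall.
Ligand charges: 1×bromo (-1 each), 1×pyridine (neutral); total -1. So Ag + (-1) = 0, giving Ag = +1.
Ligands are named alphabetically: bromo before pyridine.

bromo(pyridine)silver(I)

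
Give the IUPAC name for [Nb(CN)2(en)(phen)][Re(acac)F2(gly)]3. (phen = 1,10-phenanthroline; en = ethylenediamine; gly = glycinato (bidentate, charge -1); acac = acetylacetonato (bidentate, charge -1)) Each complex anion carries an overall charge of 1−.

The complex anion is given as 1−; its ligand charges sum to -4, so Re = +3.
With 3 anions per cation, the cation must be 3×1 = 3+.
Cation: ligand charges sum to -2; for the ion to be 3+, Nb = +5.

dicyano(ethylenediamine)(1,10-phenanthroline)niobium(V) (acetylacetonato)difluoro(glycinato)rhenate(III)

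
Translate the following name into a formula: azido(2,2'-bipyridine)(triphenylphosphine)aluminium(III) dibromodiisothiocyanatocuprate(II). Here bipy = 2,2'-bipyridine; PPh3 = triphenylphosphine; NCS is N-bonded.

Cation [Al…]: ligand charges -1, Al(III) ⇒ ion charge 2+.
Anion [Cu…]: ligand charges -4, Cu(II) ⇒ ion charge 2−.
One 2+ cation balances one 2− anion.

[Al(bipy)(N3)(PPh3)][CuBr2(NCS)2]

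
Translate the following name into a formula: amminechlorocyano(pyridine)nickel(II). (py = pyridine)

Ligands: 1 pyridine (py, neutral), 1 chloro (Cl, -1), 1 ammine (NH3, neutral), 1 cyano (CN, -1). Ligand charge sum = -2.
With Ni in oxidation state +2, the complex ion is [Ni...].

[NiCl(CN)(NH3)(py)]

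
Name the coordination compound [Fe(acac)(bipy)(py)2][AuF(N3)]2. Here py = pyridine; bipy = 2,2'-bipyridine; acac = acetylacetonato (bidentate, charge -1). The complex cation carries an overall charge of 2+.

Both ions are complex: the cation is named first with the plain metal name, the anion second with the -ate form; each ion's ligands are alphabetised independently.
The complex cation is given as 2+; its ligand charges sum to -1, so Fe = +3.
With 2 anions per cation, each anion must be 2/2 = 1−.
Anion: ligand charges sum to -2; for the ion to be 1−, Au = +1.

(acetylacetonato)(2,2'-bipyridine)bis(pyridine)iron(III) azidofluoroaurate(I)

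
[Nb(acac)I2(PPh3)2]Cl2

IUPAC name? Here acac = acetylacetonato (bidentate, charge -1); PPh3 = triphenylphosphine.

The 2 chloride counter-ions carry a total charge of -2, so each complex ion is 2+.
Ligand charges: 2×iodo (-1 each), 1×acetylacetonato (-1 each), 2×triphenylphosphine (neutral); total -3. So Nb + (-3) = 2+, giving Nb = +5.
Ligands are named alphabetically: acetylacetonato before iodo before triphenylphosphine.

(acetylacetonato)diiodobis(triphenylphosphine)niobium(V) chloride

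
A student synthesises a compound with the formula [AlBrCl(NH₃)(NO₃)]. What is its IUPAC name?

There is no counter-ion, so the complex is neutral overall.
Ligand charges: 1×bromo (-1 each), 1×nitrato (-1 each), 1×chloro (-1 each), 1×ammine (neutral); total -3. So Al + (-3) = 0, giving Al = +3.
Ligands are named alphabetically: ammine before bromo before chloro before nitrato.

amminebromochloronitratoaluminium(III)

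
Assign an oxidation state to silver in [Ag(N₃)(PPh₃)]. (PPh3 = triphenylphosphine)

No counter-ion: the bracketed complex is neutral.
Ligand charges: 1×PPh3 neutral; 1×N3 = -1; sum -1.
Ag + (-1) = 0 ⇒ Ag is +1.

+1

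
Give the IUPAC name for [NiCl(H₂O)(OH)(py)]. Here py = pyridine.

There is no counter-ion, so the complex is neutral overall.
Ligand charges: 1×aqua (neutral), 1×hydroxo (-1 each), 1×pyridine (neutral), 1×chloro (-1 each); total -2. So Ni + (-2) = 0, giving Ni = +2.
Ligands are named alphabetically: aqua before chloro before hydroxo before pyridine.

aquachlorohydroxo(pyridine)nickel(II)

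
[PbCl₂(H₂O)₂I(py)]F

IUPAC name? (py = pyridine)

The 1 fluoride counter-ion carries a total charge of -1, so each complex ion is 1+.
Ligand charges: 2×aqua (neutral), 1×iodo (-1 each), 1×pyridine (neutral), 2×chloro (-1 each); total -3. So Pb + (-3) = 1+, giving Pb = +4.
Ligands are named alphabetically: aqua before chloro before iodo before pyridine.

diaquadichloroiodo(pyridine)lead(IV) fluoride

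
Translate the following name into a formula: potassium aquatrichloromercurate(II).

K[HgCl3(H2O)]

Ligands: 1 aqua (H2O, neutral), 3 chloro (Cl, -1). Ligand charge sum = -3.
With Hg in oxidation state +2, the complex ion is [Hg...]^1−.
Charge balance with potassium (+1) requires 1 complex ion per 1 potassium.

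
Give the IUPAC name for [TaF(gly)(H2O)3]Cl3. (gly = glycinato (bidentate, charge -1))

The 3 chloride counter-ions carry a total charge of -3, so each complex ion is 3+.
Ligand charges: 1×glycinato (-1 each), 3×aqua (neutral), 1×fluoro (-1 each); total -2. So Ta + (-2) = 3+, giving Ta = +5.
Ligands are named alphabetically: aqua before fluoro before glycinato.

triaquafluoro(glycinato)tantalum(V) chloride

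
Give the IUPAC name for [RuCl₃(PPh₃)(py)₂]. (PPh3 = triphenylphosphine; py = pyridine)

trichlorobis(pyridine)(triphenylphosphine)ruthenium(III)

There is no counter-ion, so the complex is neutral overall.
Ligand charges: 1×triphenylphosphine (neutral), 2×pyridine (neutral), 3×chloro (-1 each); total -3. So Ru + (-3) = 0, giving Ru = +3.
Ligands are named alphabetically: chloro before pyridine before triphenylphosphine.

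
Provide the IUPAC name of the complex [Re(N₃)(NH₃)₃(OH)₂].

triammineazidodihydroxorhenium(III)

There is no counter-ion, so the complex is neutral overall.
Ligand charges: 1×azido (-1 each), 3×ammine (neutral), 2×hydroxo (-1 each); total -3. So Re + (-3) = 0, giving Re = +3.
Ligands are named alphabetically: ammine before azido before hydroxo.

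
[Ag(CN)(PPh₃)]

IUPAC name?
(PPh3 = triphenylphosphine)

cyano(triphenylphosphine)silver(I)

There is no counter-ion, so the complex is neutral overall.
Ligand charges: 1×triphenylphosphine (neutral), 1×cyano (-1 each); total -1. So Ag + (-1) = 0, giving Ag = +1.
Ligands are named alphabetically: cyano before triphenylphosphine.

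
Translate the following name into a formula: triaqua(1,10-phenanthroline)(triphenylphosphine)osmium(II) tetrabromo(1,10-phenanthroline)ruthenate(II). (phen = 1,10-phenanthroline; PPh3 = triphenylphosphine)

Cation [Os…]: ligand charges 0, Os(II) ⇒ ion charge 2+.
Anion [Ru…]: ligand charges -4, Ru(II) ⇒ ion charge 2−.
One 2+ cation balances one 2− anion.

[Os(H2O)3(phen)(PPh3)][RuBr4(phen)]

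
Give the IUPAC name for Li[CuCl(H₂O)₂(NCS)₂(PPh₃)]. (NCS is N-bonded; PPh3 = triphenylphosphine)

The 1 lithium counter-ion carries a total charge of +1, so each complex ion is 1−.
Ligand charges: 2×aqua (neutral), 1×chloro (-1 each), 2×isothiocyanato (-1 each), 1×triphenylphosphine (neutral); total -3. So Cu + (-3) = 1−, giving Cu = +2.
The complex ion is anionic, so copper takes the -ate form cuprate(II).

lithium diaquachlorodiisothiocyanato(triphenylphosphine)cuprate(II)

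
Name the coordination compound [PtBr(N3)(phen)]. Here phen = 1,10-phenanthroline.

There is no counter-ion, so the complex is neutral overall.
Ligand charges: 1×bromo (-1 each), 1×1,10-phenanthroline (neutral), 1×azido (-1 each); total -2. So Pt + (-2) = 0, giving Pt = +2.
Ligands are named alphabetically: azido before bromo before phenanthroline.

azidobromo(1,10-phenanthroline)platinum(II)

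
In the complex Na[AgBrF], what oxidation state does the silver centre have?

1 sodium outside the brackets (+1 each) → the complex ion is 1−.
Ligand charges: 1×Br = -1; 1×F = -1; sum -2.
Ag + (-2) = 1− ⇒ Ag is +1.

+1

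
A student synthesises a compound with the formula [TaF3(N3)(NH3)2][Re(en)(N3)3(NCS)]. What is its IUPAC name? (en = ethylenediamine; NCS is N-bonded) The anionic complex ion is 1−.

Both ions are complex: the cation is named first with the plain metal name, the anion second with the -ate form; each ion's ligands are alphabetised independently.
The complex anion is given as 1−; its ligand charges sum to -4, so Re = +3.
A 1:1 salt means the cation carries the equal and opposite charge, 1+.
Cation: ligand charges sum to -4; for the ion to be 1+, Ta = +5.

diammineazidotrifluorotantalum(V) triazido(ethylenediamine)isothiocyanatorhenate(III)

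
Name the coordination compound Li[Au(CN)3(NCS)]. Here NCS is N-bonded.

The 1 lithium counter-ion carries a total charge of +1, so each complex ion is 1−.
Ligand charges: 1×isothiocyanato (-1 each), 3×cyano (-1 each); total -4. So Au + (-4) = 1−, giving Au = +3.
Ligands are named alphabetically: cyano before isothiocyanato.
The complex ion is anionic, so gold takes the -ate form aurate(III).

lithium tricyanoisothiocyanatoaurate(III)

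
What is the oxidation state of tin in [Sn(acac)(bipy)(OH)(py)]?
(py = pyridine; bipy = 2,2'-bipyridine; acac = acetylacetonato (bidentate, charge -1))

+2

No counter-ion: the bracketed complex is neutral.
Ligand charges: 1×py neutral; 1×OH = -1; 1×bipy neutral; 1×acac = -1; sum -2.
Sn + (-2) = 0 ⇒ Sn is +2.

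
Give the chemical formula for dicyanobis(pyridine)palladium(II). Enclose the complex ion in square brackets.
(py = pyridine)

Ligands: 2 pyridine (py, neutral), 2 cyano (CN, -1). Ligand charge sum = -2.
With Pd in oxidation state +2, the complex ion is [Pd...].

[Pd(CN)2(py)2]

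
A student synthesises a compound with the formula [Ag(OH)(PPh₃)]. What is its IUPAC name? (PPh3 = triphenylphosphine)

There is no counter-ion, so the complex is neutral overall.
Ligand charges: 1×hydroxo (-1 each), 1×triphenylphosphine (neutral); total -1. So Ag + (-1) = 0, giving Ag = +1.
Ligands are named alphabetically: hydroxo before triphenylphosphine.

hydroxo(triphenylphosphine)silver(I)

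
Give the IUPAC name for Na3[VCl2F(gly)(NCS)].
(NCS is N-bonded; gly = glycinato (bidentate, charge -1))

sodium dichlorofluoro(glycinato)isothiocyanatovanadate(II)

The 3 sodium counter-ions carry a total charge of +3, so each complex ion is 3−.
Ligand charges: 2×chloro (-1 each), 1×isothiocyanato (-1 each), 1×fluoro (-1 each), 1×glycinato (-1 each); total -5. So V + (-5) = 3−, giving V = +2.
Ligands are named alphabetically: chloro before fluoro before glycinato before isothiocyanato.
The complex ion is anionic, so vanadium takes the -ate form vanadate(II).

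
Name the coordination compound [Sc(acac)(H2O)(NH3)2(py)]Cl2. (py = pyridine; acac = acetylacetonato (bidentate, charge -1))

(acetylacetonato)diammineaqua(pyridine)scandium(III) chloride

The 2 chloride counter-ions carry a total charge of -2, so each complex ion is 2+.
Ligand charges: 2×ammine (neutral), 1×pyridine (neutral), 1×acetylacetonato (-1 each), 1×aqua (neutral); total -1. So Sc + (-1) = 2+, giving Sc = +3.
Ligands are named alphabetically: acetylacetonato before ammine before aqua before pyridine.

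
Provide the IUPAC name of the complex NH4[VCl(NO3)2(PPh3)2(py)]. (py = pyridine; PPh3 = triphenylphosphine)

The 1 ammonium counter-ion carries a total charge of +1, so each complex ion is 1−.
Ligand charges: 1×pyridine (neutral), 2×triphenylphosphine (neutral), 1×chloro (-1 each), 2×nitrato (-1 each); total -3. So V + (-3) = 1−, giving V = +2.
Ligands are named alphabetically: chloro before nitrato before pyridine before triphenylphosphine.
The complex ion is anionic, so vanadium takes the -ate form vanadate(II).

ammonium chlorodinitrato(pyridine)bis(triphenylphosphine)vanadate(II)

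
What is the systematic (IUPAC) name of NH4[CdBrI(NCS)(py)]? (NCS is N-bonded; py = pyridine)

ammonium bromoiodoisothiocyanato(pyridine)cadmate(II)

The 1 ammonium counter-ion carries a total charge of +1, so each complex ion is 1−.
Ligand charges: 1×isothiocyanato (-1 each), 1×bromo (-1 each), 1×iodo (-1 each), 1×pyridine (neutral); total -3. So Cd + (-3) = 1−, giving Cd = +2.
Ligands are named alphabetically: bromo before iodo before isothiocyanato before pyridine.
The complex ion is anionic, so cadmium takes the -ate form cadmate(II).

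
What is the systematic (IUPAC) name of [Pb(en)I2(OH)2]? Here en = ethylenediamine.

(ethylenediamine)dihydroxodiiodolead(IV)

There is no counter-ion, so the complex is neutral overall.
Ligand charges: 2×hydroxo (-1 each), 1×ethylenediamine (neutral), 2×iodo (-1 each); total -4. So Pb + (-4) = 0, giving Pb = +4.
Ligands are named alphabetically: ethylenediamine before hydroxo before iodo.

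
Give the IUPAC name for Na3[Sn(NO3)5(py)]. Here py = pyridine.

The 3 sodium counter-ions carry a total charge of +3, so each complex ion is 3−.
Ligand charges: 5×nitrato (-1 each), 1×pyridine (neutral); total -5. So Sn + (-5) = 3−, giving Sn = +2.
The complex ion is anionic, so tin takes the -ate form stannate(II).

sodium pentanitrato(pyridine)stannate(II)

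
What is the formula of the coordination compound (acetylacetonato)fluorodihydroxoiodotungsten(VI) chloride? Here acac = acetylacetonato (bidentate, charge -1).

[W(acac)FI(OH)2]Cl

Ligands: 2 hydroxo (OH, -1), 1 acetylacetonato (acac, -1), 1 fluoro (F, -1), 1 iodo (I, -1). Ligand charge sum = -5.
With W in oxidation state +6, the complex ion is [W...]^1+.
Charge balance with chloride (-1) requires 1 complex ion per 1 chloride.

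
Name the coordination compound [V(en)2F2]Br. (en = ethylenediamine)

bis(ethylenediamine)difluorovanadium(III) bromide

The 1 bromide counter-ion carries a total charge of -1, so each complex ion is 1+.
Ligand charges: 2×fluoro (-1 each), 2×ethylenediamine (neutral); total -2. So V + (-2) = 1+, giving V = +3.
Ligands are named alphabetically: ethylenediamine before fluoro.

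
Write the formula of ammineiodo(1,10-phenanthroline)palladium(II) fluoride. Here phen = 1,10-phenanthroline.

Ligands: 1 ammine (NH3, neutral), 1 1,10-phenanthroline (phen, neutral), 1 iodo (I, -1). Ligand charge sum = -1.
Charge balance with fluoride (-1) requires 1 complex ion per 1 fluoride.

[PdI(NH3)(phen)]F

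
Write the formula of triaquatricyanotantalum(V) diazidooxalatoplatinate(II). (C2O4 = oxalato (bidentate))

Cation [Ta…]: ligand charges -3, Ta(V) ⇒ ion charge 2+.
Anion [Pt…]: ligand charges -4, Pt(II) ⇒ ion charge 2−.

[Ta(CN)3(H2O)3][Pt(C2O4)(N3)2]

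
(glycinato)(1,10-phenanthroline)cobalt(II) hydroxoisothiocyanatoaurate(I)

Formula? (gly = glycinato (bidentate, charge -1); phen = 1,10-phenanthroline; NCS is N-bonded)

Cation [Co…]: ligand charges -1, Co(II) ⇒ ion charge 1+.
Anion [Au…]: ligand charges -2, Au(I) ⇒ ion charge 1−.
One 1+ cation balances one 1− anion.

[Co(gly)(phen)][Au(NCS)(OH)]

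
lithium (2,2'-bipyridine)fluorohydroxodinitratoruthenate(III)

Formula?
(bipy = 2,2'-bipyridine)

Ligands: 2 nitrato (NO3, -1), 1 2,2'-bipyridine (bipy, neutral), 1 hydroxo (OH, -1), 1 fluoro (F, -1). Ligand charge sum = -4.
With Ru in oxidation state +3, the complex ion is [Ru...]^1−.
Charge balance with lithium (+1) requires 1 complex ion per 1 lithium.

Li[Ru(bipy)F(NO3)2(OH)]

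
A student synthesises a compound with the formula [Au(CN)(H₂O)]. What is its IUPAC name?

There is no counter-ion, so the complex is neutral overall.
Ligand charges: 1×cyano (-1 each), 1×aqua (neutral); total -1. So Au + (-1) = 0, giving Au = +1.
Ligands are named alphabetically: aqua before cyano.

aquacyanogold(I)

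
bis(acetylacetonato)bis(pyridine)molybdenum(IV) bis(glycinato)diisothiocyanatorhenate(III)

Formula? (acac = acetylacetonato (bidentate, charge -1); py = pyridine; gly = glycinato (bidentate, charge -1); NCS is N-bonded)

Cation [Mo…]: ligand charges -2, Mo(IV) ⇒ ion charge 2+.
Anion [Re…]: ligand charges -4, Re(III) ⇒ ion charge 1−.

[Mo(acac)2(py)2][Re(gly)2(NCS)2]2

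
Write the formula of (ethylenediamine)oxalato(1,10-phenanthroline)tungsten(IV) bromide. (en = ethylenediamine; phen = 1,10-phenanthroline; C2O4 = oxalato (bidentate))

Ligands: 1 ethylenediamine (en, neutral), 1 1,10-phenanthroline (phen, neutral), 1 oxalato (C2O4, -2). Ligand charge sum = -2.
With W in oxidation state +4, the complex ion is [W...]^2+.
Charge balance with bromide (-1) requires 1 complex ion per 2 bromide.

[W(C2O4)(en)(phen)]Br2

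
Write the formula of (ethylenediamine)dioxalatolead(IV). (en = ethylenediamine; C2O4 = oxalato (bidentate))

[Pb(C2O4)2(en)]

Ligands: 1 ethylenediamine (en, neutral), 2 oxalato (C2O4, -2). Ligand charge sum = -4.
With Pb in oxidation state +4, the complex ion is [Pb...].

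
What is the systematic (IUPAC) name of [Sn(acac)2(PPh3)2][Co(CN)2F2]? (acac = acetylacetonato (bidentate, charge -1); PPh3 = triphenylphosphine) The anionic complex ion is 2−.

bis(acetylacetonato)bis(triphenylphosphine)tin(IV) dicyanodifluorocobaltate(II)

The complex anion is given as 2−; its ligand charges sum to -4, so Co = +2.
A 1:1 salt means the cation carries the equal and opposite charge, 2+.
Cation: ligand charges sum to -2; for the ion to be 2+, Sn = +4.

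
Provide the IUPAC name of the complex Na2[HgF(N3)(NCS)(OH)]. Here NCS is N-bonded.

sodium azidofluorohydroxoisothiocyanatomercurate(II)

The 2 sodium counter-ions carry a total charge of +2, so each complex ion is 2−.
Ligand charges: 1×fluoro (-1 each), 1×azido (-1 each), 1×isothiocyanato (-1 each), 1×hydroxo (-1 each); total -4. So Hg + (-4) = 2−, giving Hg = +2.
Ligands are named alphabetically: azido before fluoro before hydroxo before isothiocyanato.
The complex ion is anionic, so mercury takes the -ate form mercurate(II).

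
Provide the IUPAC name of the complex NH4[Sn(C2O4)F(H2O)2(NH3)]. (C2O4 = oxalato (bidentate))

ammonium amminediaquafluorooxalatostannate(II)

The 1 ammonium counter-ion carries a total charge of +1, so each complex ion is 1−.
Ligand charges: 1×fluoro (-1 each), 2×aqua (neutral), 1×oxalato (-2 each), 1×ammine (neutral); total -3. So Sn + (-3) = 1−, giving Sn = +2.
Ligands are named alphabetically: ammine before aqua before fluoro before oxalato.
The complex ion is anionic, so tin takes the -ate form stannate(II).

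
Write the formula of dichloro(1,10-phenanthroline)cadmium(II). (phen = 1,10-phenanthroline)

Ligands: 1 1,10-phenanthroline (phen, neutral), 2 chloro (Cl, -1). Ligand charge sum = -2.
With Cd in oxidation state +2, the complex ion is [Cd...].

[CdCl2(phen)]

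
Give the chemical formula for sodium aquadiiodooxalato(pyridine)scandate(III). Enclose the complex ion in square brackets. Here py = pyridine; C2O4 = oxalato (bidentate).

Ligands: 1 pyridine (py, neutral), 2 iodo (I, -1), 1 oxalato (C2O4, -2), 1 aqua (H2O, neutral). Ligand charge sum = -4.
Charge balance with sodium (+1) requires 1 complex ion per 1 sodium.

Na[Sc(C2O4)(H2O)I2(py)]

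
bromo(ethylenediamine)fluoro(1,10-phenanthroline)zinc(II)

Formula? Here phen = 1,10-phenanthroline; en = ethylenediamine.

[ZnBr(en)F(phen)]

Ligands: 1 1,10-phenanthroline (phen, neutral), 1 fluoro (F, -1), 1 bromo (Br, -1), 1 ethylenediamine (en, neutral). Ligand charge sum = -2.
With Zn in oxidation state +2, the complex ion is [Zn...].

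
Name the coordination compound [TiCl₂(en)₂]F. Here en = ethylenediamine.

The 1 fluoride counter-ion carries a total charge of -1, so each complex ion is 1+.
Ligand charges: 2×ethylenediamine (neutral), 2×chloro (-1 each); total -2. So Ti + (-2) = 1+, giving Ti = +3.
Ligands are named alphabetically: chloro before ethylenediamine.

dichlorobis(ethylenediamine)titanium(III) fluoride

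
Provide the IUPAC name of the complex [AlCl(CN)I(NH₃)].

There is no counter-ion, so the complex is neutral overall.
Ligand charges: 1×ammine (neutral), 1×chloro (-1 each), 1×cyano (-1 each), 1×iodo (-1 each); total -3. So Al + (-3) = 0, giving Al = +3.
Ligands are named alphabetically: ammine before chloro before cyano before iodo.

amminechlorocyanoiodoaluminium(III)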